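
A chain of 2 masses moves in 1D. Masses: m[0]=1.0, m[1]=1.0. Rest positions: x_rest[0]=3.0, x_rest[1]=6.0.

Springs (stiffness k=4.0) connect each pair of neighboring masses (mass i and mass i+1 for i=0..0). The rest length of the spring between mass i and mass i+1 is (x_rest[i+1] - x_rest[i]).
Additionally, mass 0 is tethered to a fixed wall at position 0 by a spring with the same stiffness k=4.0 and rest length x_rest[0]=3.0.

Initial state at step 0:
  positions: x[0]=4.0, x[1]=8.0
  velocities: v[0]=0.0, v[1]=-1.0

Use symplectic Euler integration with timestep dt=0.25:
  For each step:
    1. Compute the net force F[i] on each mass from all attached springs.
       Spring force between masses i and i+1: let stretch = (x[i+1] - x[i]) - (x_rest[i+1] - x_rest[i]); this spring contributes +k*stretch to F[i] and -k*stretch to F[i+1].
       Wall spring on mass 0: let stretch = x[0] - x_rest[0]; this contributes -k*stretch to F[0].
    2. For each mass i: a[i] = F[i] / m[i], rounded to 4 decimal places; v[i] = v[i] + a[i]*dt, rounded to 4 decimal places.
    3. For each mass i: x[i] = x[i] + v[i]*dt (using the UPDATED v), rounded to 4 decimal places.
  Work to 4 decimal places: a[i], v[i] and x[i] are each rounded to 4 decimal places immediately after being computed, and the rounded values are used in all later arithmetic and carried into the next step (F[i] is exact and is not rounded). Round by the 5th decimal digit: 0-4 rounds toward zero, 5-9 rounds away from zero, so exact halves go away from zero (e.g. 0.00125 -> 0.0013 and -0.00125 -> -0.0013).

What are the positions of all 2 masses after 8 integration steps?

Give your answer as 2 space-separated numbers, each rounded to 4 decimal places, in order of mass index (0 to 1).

Answer: 1.6636 4.0044

Derivation:
Step 0: x=[4.0000 8.0000] v=[0.0000 -1.0000]
Step 1: x=[4.0000 7.5000] v=[0.0000 -2.0000]
Step 2: x=[3.8750 6.8750] v=[-0.5000 -2.5000]
Step 3: x=[3.5313 6.2500] v=[-1.3750 -2.5000]
Step 4: x=[2.9844 5.6953] v=[-2.1876 -2.2187]
Step 5: x=[2.3691 5.2129] v=[-2.4611 -1.9296]
Step 6: x=[1.8725 4.7696] v=[-1.9864 -1.7734]
Step 7: x=[1.6321 4.3520] v=[-0.9618 -1.6705]
Step 8: x=[1.6636 4.0044] v=[0.1260 -1.3904]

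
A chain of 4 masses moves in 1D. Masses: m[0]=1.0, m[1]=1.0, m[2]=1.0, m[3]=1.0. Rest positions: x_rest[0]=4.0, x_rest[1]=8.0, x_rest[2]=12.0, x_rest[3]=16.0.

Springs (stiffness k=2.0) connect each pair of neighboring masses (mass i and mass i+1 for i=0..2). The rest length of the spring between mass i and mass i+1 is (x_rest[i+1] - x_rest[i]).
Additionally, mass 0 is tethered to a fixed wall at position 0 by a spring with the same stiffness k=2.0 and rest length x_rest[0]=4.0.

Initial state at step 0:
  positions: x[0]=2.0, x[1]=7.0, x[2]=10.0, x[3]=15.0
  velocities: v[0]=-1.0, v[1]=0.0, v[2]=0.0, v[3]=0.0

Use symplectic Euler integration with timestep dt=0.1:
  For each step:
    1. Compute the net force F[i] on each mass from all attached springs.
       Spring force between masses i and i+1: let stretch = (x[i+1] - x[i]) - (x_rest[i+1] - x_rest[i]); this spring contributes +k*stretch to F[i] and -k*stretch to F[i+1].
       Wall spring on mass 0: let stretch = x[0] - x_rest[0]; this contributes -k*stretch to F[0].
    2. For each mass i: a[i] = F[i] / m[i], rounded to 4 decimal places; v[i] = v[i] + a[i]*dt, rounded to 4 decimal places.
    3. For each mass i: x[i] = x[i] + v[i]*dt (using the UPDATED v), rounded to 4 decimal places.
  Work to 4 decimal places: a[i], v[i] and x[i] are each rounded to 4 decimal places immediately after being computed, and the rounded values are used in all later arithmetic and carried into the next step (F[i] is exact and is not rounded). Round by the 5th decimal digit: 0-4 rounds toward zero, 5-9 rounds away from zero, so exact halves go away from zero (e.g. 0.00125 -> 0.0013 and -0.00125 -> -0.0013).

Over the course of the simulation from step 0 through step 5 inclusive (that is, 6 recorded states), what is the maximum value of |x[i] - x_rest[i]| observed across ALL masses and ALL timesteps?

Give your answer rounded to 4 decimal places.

Step 0: x=[2.0000 7.0000 10.0000 15.0000] v=[-1.0000 0.0000 0.0000 0.0000]
Step 1: x=[1.9600 6.9600 10.0400 14.9800] v=[-0.4000 -0.4000 0.4000 -0.2000]
Step 2: x=[1.9808 6.8816 10.1172 14.9412] v=[0.2080 -0.7840 0.7720 -0.3880]
Step 3: x=[2.0600 6.7699 10.2262 14.8859] v=[0.7920 -1.1170 1.0897 -0.5528]
Step 4: x=[2.1922 6.6331 10.3592 14.8174] v=[1.3220 -1.3677 1.3304 -0.6847]
Step 5: x=[2.3694 6.4820 10.5069 14.7398] v=[1.7717 -1.5107 1.4768 -0.7763]
Max displacement = 2.0400

Answer: 2.0400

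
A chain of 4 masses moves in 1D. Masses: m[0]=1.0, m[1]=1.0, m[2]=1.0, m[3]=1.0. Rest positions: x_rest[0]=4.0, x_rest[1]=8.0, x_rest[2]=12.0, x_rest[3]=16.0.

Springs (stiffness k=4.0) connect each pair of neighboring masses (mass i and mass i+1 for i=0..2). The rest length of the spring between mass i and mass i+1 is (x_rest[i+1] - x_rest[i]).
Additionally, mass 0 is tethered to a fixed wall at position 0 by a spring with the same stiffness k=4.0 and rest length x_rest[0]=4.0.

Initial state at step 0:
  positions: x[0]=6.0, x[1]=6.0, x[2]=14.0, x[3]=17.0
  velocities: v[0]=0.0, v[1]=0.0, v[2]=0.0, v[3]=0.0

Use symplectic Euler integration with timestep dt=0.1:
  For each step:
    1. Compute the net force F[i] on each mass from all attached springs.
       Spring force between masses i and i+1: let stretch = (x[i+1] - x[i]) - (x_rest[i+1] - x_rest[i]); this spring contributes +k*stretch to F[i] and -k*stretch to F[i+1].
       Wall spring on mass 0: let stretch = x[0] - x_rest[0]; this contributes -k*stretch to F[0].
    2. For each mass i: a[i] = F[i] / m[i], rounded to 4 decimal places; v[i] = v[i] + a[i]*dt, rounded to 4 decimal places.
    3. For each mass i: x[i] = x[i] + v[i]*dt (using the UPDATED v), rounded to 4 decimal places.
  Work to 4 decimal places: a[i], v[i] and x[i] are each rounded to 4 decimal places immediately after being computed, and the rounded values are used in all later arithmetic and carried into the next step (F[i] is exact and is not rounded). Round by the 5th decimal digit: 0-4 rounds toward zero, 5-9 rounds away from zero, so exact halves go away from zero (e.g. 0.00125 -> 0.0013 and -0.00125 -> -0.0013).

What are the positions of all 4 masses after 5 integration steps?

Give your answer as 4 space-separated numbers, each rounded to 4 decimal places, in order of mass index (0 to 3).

Step 0: x=[6.0000 6.0000 14.0000 17.0000] v=[0.0000 0.0000 0.0000 0.0000]
Step 1: x=[5.7600 6.3200 13.8000 17.0400] v=[-2.4000 3.2000 -2.0000 0.4000]
Step 2: x=[5.3120 6.9168 13.4304 17.1104] v=[-4.4800 5.9680 -3.6960 0.7040]
Step 3: x=[4.7157 7.7100 12.9475 17.1936] v=[-5.9629 7.9315 -4.8294 0.8320]
Step 4: x=[4.0506 8.5929 12.4249 17.2670] v=[-6.6515 8.8288 -5.2260 0.7336]
Step 5: x=[3.4051 9.4474 11.9427 17.3067] v=[-6.4548 8.5447 -4.8220 0.3968]

Answer: 3.4051 9.4474 11.9427 17.3067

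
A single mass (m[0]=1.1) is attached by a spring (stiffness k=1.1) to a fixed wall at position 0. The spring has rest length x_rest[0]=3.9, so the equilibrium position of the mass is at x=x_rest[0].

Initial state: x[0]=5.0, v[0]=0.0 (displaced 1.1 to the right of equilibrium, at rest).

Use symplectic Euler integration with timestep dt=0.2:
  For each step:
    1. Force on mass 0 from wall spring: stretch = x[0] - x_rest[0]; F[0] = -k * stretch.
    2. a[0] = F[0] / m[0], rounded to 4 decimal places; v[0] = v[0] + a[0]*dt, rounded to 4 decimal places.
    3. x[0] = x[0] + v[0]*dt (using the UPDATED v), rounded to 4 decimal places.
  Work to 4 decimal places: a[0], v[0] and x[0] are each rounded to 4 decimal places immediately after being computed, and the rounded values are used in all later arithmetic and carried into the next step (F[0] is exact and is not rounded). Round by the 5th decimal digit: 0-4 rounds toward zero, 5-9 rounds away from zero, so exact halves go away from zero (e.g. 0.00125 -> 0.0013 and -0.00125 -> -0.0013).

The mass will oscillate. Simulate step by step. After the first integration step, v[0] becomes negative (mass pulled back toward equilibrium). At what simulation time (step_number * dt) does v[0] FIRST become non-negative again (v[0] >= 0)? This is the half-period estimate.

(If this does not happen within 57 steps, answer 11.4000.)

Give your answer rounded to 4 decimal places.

Answer: 3.2000

Derivation:
Step 0: x=[5.0000] v=[0.0000]
Step 1: x=[4.9560] v=[-0.2200]
Step 2: x=[4.8698] v=[-0.4312]
Step 3: x=[4.7448] v=[-0.6252]
Step 4: x=[4.5860] v=[-0.7942]
Step 5: x=[4.3997] v=[-0.9314]
Step 6: x=[4.1934] v=[-1.0313]
Step 7: x=[3.9754] v=[-1.0900]
Step 8: x=[3.7544] v=[-1.1051]
Step 9: x=[3.5392] v=[-1.0760]
Step 10: x=[3.3384] v=[-1.0038]
Step 11: x=[3.1601] v=[-0.8915]
Step 12: x=[3.0114] v=[-0.7435]
Step 13: x=[2.8982] v=[-0.5658]
Step 14: x=[2.8251] v=[-0.3654]
Step 15: x=[2.7950] v=[-0.1504]
Step 16: x=[2.8091] v=[0.0706]
First v>=0 after going negative at step 16, time=3.2000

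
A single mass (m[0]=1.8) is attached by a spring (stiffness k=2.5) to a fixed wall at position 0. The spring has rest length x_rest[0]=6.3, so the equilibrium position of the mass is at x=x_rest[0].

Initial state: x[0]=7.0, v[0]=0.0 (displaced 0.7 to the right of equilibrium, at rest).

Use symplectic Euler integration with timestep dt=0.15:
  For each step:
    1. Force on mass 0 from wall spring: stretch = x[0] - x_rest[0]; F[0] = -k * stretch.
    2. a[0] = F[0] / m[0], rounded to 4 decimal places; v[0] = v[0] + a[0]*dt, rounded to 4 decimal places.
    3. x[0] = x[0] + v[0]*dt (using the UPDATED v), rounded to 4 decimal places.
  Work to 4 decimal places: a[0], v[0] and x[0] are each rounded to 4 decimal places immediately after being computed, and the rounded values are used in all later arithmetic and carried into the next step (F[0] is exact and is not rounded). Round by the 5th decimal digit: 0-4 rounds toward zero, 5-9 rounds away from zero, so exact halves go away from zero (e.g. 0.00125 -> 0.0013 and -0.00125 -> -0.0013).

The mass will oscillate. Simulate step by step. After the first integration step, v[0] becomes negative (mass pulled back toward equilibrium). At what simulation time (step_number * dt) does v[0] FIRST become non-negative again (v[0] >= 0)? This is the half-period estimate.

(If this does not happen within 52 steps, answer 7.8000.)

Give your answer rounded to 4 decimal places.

Answer: 2.7000

Derivation:
Step 0: x=[7.0000] v=[0.0000]
Step 1: x=[6.9781] v=[-0.1458]
Step 2: x=[6.9350] v=[-0.2871]
Step 3: x=[6.8721] v=[-0.4194]
Step 4: x=[6.7913] v=[-0.5386]
Step 5: x=[6.6952] v=[-0.6410]
Step 6: x=[6.5867] v=[-0.7233]
Step 7: x=[6.4693] v=[-0.7830]
Step 8: x=[6.3466] v=[-0.8183]
Step 9: x=[6.2224] v=[-0.8280]
Step 10: x=[6.1006] v=[-0.8118]
Step 11: x=[5.9851] v=[-0.7703]
Step 12: x=[5.8794] v=[-0.7047]
Step 13: x=[5.7868] v=[-0.6171]
Step 14: x=[5.7103] v=[-0.5102]
Step 15: x=[5.6522] v=[-0.3874]
Step 16: x=[5.6143] v=[-0.2524]
Step 17: x=[5.5979] v=[-0.1095]
Step 18: x=[5.6034] v=[0.0368]
First v>=0 after going negative at step 18, time=2.7000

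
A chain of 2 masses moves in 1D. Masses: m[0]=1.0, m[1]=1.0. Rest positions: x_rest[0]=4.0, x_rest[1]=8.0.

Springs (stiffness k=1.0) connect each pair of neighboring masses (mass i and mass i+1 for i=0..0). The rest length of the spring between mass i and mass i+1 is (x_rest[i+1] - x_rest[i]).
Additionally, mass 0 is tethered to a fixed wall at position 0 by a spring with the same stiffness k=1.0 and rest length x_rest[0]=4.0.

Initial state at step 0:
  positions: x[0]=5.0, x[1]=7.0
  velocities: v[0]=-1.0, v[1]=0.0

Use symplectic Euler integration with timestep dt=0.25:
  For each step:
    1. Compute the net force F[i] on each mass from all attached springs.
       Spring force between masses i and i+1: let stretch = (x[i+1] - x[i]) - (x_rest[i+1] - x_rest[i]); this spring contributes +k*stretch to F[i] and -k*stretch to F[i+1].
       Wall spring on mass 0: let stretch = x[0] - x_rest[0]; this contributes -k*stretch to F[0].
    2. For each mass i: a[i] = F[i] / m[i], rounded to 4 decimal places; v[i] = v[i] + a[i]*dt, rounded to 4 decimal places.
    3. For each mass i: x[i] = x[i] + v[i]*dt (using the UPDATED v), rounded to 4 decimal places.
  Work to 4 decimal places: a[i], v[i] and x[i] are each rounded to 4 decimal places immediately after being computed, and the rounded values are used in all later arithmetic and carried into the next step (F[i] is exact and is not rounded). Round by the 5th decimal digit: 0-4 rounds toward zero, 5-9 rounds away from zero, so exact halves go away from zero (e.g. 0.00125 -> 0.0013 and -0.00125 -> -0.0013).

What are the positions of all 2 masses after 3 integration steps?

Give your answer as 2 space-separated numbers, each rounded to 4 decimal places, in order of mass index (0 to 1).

Step 0: x=[5.0000 7.0000] v=[-1.0000 0.0000]
Step 1: x=[4.5625 7.1250] v=[-1.7500 0.5000]
Step 2: x=[4.0000 7.3399] v=[-2.2500 0.8594]
Step 3: x=[3.3963 7.5960] v=[-2.4150 1.0244]

Answer: 3.3963 7.5960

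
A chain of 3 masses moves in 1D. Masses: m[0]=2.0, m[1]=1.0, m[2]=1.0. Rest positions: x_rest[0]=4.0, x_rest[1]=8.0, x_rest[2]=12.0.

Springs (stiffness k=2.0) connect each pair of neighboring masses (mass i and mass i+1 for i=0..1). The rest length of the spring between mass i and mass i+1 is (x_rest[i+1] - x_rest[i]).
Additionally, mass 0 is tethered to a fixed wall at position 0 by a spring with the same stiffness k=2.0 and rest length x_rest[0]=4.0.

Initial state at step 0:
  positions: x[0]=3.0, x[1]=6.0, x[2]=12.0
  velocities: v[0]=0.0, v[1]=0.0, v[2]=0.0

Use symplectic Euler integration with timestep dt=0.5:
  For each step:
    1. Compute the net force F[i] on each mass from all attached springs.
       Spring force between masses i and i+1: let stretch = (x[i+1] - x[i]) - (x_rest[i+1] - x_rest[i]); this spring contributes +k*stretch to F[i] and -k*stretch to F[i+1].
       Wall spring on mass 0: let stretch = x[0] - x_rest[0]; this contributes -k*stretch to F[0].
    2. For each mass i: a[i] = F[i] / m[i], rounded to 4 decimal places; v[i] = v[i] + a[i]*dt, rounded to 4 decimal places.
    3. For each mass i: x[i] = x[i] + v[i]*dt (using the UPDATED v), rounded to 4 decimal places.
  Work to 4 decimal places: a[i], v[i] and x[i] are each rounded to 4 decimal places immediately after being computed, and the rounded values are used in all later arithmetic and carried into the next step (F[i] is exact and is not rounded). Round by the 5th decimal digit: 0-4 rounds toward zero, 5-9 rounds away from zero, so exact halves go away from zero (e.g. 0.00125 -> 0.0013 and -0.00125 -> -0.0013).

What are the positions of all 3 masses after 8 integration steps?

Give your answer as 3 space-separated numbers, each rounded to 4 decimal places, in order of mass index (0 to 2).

Answer: 3.7386 9.0592 13.5944

Derivation:
Step 0: x=[3.0000 6.0000 12.0000] v=[0.0000 0.0000 0.0000]
Step 1: x=[3.0000 7.5000 11.0000] v=[0.0000 3.0000 -2.0000]
Step 2: x=[3.3750 8.5000 10.2500] v=[0.7500 2.0000 -1.5000]
Step 3: x=[4.1875 7.8125 10.6250] v=[1.6250 -1.3750 0.7500]
Step 4: x=[4.8594 6.7188 11.5938] v=[1.3438 -2.1875 1.9375]
Step 5: x=[4.7813 7.1329 12.1251] v=[-0.1562 0.8281 1.0625]
Step 6: x=[4.0958 8.8673 12.1603] v=[-1.3711 3.4687 0.0703]
Step 7: x=[3.5792 9.8624 12.5490] v=[-1.0333 1.9902 0.7773]
Step 8: x=[3.7386 9.0592 13.5944] v=[0.3187 -1.6064 2.0907]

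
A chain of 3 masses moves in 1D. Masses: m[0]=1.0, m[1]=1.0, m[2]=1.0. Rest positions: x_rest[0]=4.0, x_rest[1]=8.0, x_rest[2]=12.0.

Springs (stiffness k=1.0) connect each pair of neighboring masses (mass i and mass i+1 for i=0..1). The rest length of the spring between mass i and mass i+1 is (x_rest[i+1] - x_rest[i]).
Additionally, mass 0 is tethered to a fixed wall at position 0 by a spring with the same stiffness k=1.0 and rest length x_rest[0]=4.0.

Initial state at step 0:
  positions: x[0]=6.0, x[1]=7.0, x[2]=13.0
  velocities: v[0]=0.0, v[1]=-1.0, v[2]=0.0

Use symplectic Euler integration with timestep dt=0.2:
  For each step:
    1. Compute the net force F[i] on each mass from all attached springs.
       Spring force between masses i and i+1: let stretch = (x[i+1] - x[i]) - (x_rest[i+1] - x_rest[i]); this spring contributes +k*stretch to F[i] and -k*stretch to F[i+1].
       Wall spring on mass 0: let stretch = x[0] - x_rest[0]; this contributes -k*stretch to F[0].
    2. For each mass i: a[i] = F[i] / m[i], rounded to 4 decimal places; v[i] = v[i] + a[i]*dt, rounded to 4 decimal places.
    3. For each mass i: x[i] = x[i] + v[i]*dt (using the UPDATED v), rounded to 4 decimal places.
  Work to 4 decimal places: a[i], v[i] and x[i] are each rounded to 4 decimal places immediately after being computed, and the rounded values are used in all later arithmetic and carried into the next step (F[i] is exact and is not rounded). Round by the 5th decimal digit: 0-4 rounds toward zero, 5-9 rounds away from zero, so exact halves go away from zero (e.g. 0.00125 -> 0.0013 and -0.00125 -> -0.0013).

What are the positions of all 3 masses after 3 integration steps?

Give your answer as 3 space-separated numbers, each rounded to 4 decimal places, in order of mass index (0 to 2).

Answer: 4.8863 7.5297 12.5434

Derivation:
Step 0: x=[6.0000 7.0000 13.0000] v=[0.0000 -1.0000 0.0000]
Step 1: x=[5.8000 7.0000 12.9200] v=[-1.0000 0.0000 -0.4000]
Step 2: x=[5.4160 7.1888 12.7632] v=[-1.9200 0.9440 -0.7840]
Step 3: x=[4.8863 7.5297 12.5434] v=[-2.6486 1.7043 -1.0989]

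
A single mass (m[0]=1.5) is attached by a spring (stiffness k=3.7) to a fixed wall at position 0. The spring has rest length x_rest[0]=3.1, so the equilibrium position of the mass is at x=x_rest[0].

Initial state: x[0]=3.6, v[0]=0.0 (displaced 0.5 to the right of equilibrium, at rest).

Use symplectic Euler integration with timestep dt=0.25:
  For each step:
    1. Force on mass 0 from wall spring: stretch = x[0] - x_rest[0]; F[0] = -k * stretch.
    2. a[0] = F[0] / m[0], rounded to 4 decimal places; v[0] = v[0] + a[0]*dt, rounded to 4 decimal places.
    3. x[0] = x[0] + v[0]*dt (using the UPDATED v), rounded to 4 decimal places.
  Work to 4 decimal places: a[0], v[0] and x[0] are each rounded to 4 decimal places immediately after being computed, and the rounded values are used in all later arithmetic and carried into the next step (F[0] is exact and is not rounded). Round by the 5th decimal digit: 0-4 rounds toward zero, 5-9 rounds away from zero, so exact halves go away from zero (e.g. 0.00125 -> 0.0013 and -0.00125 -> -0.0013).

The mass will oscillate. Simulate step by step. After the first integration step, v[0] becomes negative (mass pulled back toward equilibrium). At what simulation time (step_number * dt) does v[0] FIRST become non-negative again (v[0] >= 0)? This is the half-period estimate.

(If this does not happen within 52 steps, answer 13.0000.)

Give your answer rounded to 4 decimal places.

Answer: 2.0000

Derivation:
Step 0: x=[3.6000] v=[0.0000]
Step 1: x=[3.5229] v=[-0.3083]
Step 2: x=[3.3806] v=[-0.5691]
Step 3: x=[3.1951] v=[-0.7421]
Step 4: x=[2.9949] v=[-0.8008]
Step 5: x=[2.8109] v=[-0.7360]
Step 6: x=[2.6715] v=[-0.5577]
Step 7: x=[2.5981] v=[-0.2935]
Step 8: x=[2.6021] v=[0.0160]
First v>=0 after going negative at step 8, time=2.0000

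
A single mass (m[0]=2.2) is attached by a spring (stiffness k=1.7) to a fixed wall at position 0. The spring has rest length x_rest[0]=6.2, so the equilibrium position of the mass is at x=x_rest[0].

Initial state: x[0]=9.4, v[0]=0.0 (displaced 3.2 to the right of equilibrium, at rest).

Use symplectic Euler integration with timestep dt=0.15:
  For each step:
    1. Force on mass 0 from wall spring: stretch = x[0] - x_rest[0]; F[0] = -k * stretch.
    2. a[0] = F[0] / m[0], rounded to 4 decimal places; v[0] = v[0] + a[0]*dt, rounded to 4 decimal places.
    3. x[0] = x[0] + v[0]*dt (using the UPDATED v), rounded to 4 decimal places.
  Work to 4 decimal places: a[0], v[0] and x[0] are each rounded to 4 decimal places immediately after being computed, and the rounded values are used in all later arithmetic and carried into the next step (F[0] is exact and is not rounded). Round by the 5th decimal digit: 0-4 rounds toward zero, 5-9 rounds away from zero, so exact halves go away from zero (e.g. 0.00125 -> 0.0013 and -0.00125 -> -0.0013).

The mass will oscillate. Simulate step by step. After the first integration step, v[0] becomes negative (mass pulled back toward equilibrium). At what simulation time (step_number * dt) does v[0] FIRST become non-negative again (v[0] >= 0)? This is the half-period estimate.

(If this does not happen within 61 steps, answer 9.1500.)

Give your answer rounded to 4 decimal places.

Step 0: x=[9.4000] v=[0.0000]
Step 1: x=[9.3444] v=[-0.3709]
Step 2: x=[9.2341] v=[-0.7354]
Step 3: x=[9.0710] v=[-1.0871]
Step 4: x=[8.8580] v=[-1.4199]
Step 5: x=[8.5988] v=[-1.7280]
Step 6: x=[8.2979] v=[-2.0060]
Step 7: x=[7.9605] v=[-2.2492]
Step 8: x=[7.5925] v=[-2.4533]
Step 9: x=[7.2003] v=[-2.6147]
Step 10: x=[6.7907] v=[-2.7307]
Step 11: x=[6.3708] v=[-2.7992]
Step 12: x=[5.9480] v=[-2.8190]
Step 13: x=[5.5295] v=[-2.7898]
Step 14: x=[5.1227] v=[-2.7121]
Step 15: x=[4.7346] v=[-2.5872]
Step 16: x=[4.3720] v=[-2.4173]
Step 17: x=[4.0412] v=[-2.2054]
Step 18: x=[3.7479] v=[-1.9552]
Step 19: x=[3.4973] v=[-1.6710]
Step 20: x=[3.2936] v=[-1.3577]
Step 21: x=[3.1405] v=[-1.0208]
Step 22: x=[3.0406] v=[-0.6662]
Step 23: x=[2.9956] v=[-0.3000]
Step 24: x=[3.0063] v=[0.0714]
First v>=0 after going negative at step 24, time=3.6000

Answer: 3.6000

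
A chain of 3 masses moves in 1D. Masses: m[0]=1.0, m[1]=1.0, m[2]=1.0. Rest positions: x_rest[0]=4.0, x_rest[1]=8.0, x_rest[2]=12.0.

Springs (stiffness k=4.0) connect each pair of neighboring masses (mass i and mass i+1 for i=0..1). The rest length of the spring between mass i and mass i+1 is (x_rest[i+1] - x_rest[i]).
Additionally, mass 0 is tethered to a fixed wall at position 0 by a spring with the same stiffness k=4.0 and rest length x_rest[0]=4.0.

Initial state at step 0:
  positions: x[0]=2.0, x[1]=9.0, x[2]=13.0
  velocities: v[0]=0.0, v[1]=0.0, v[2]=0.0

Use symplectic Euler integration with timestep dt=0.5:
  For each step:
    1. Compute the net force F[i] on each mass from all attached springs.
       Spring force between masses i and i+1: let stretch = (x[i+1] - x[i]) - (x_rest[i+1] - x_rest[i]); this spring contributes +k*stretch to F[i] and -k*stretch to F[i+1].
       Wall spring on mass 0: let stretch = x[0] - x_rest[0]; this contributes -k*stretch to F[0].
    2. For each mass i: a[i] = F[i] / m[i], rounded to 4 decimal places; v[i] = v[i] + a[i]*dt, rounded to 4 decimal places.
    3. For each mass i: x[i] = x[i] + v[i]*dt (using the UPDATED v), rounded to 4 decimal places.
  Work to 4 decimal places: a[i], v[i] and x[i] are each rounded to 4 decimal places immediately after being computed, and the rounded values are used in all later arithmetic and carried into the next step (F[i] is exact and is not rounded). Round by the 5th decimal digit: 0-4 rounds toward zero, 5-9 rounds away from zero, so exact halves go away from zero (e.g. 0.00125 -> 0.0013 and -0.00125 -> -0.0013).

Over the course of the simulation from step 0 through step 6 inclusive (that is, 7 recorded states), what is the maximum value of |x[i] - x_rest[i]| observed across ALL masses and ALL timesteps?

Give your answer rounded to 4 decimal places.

Answer: 3.0000

Derivation:
Step 0: x=[2.0000 9.0000 13.0000] v=[0.0000 0.0000 0.0000]
Step 1: x=[7.0000 6.0000 13.0000] v=[10.0000 -6.0000 0.0000]
Step 2: x=[4.0000 11.0000 10.0000] v=[-6.0000 10.0000 -6.0000]
Step 3: x=[4.0000 8.0000 12.0000] v=[0.0000 -6.0000 4.0000]
Step 4: x=[4.0000 5.0000 14.0000] v=[0.0000 -6.0000 4.0000]
Step 5: x=[1.0000 10.0000 11.0000] v=[-6.0000 10.0000 -6.0000]
Step 6: x=[6.0000 7.0000 11.0000] v=[10.0000 -6.0000 0.0000]
Max displacement = 3.0000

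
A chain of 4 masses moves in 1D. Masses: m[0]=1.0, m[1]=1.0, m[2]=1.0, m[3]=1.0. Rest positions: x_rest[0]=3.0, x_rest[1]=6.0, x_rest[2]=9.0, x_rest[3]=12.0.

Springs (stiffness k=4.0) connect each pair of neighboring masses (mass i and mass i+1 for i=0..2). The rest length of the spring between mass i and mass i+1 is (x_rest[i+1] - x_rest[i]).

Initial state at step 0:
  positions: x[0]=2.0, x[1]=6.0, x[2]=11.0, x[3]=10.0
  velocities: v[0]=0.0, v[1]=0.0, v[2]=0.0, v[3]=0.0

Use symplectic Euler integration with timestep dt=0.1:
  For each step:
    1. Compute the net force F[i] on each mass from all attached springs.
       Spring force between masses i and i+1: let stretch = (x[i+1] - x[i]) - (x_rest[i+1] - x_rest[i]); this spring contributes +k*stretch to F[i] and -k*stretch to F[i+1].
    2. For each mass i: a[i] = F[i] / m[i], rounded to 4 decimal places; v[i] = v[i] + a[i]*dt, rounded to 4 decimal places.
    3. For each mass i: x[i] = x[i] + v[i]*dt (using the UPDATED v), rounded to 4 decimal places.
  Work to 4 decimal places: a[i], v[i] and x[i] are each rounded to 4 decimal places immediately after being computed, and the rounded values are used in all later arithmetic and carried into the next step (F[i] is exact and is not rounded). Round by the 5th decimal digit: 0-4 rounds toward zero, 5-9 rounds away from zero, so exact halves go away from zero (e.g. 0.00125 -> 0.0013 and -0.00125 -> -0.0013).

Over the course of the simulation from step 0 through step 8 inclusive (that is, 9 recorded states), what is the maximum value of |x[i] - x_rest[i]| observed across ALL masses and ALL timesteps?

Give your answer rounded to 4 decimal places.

Answer: 2.2477

Derivation:
Step 0: x=[2.0000 6.0000 11.0000 10.0000] v=[0.0000 0.0000 0.0000 0.0000]
Step 1: x=[2.0400 6.0400 10.7600 10.1600] v=[0.4000 0.4000 -2.4000 1.6000]
Step 2: x=[2.1200 6.1088 10.3072 10.4640] v=[0.8000 0.6880 -4.5280 3.0400]
Step 3: x=[2.2396 6.1860 9.6927 10.8817] v=[1.1955 0.7718 -6.1446 4.1773]
Step 4: x=[2.3970 6.2456 8.9855 11.3719] v=[1.5741 0.5959 -7.0717 4.9017]
Step 5: x=[2.5884 6.2608 8.2642 11.8866] v=[1.9135 0.1524 -7.2131 5.1471]
Step 6: x=[2.8067 6.2093 7.6077 12.3764] v=[2.1825 -0.5152 -6.5655 4.8981]
Step 7: x=[3.0411 6.0776 7.0860 12.7955] v=[2.3435 -1.3169 -5.2174 4.1906]
Step 8: x=[3.2769 5.8648 6.7523 13.1062] v=[2.3581 -2.1281 -3.3370 3.1068]
Max displacement = 2.2477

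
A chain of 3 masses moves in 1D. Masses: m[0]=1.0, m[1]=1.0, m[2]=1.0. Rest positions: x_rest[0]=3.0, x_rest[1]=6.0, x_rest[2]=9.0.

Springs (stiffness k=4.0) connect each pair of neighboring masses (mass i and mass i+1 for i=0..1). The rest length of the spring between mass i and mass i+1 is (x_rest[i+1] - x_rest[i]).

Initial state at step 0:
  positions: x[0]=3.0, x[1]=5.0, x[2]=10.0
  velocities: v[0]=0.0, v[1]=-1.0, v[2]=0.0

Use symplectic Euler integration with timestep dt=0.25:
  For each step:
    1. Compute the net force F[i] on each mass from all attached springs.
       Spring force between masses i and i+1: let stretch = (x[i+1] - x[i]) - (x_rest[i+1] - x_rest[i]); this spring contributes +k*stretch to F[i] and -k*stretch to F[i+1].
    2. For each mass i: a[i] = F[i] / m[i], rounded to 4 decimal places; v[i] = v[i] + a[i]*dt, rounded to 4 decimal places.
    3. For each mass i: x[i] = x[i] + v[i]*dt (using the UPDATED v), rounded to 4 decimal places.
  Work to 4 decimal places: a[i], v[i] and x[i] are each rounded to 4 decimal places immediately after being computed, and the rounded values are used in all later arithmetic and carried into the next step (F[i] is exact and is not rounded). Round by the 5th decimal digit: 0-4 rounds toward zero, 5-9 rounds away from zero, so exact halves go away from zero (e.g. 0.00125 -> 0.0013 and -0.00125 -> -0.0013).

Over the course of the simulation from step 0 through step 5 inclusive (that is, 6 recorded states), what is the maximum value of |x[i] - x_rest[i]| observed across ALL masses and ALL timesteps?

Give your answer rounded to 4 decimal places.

Answer: 1.0625

Derivation:
Step 0: x=[3.0000 5.0000 10.0000] v=[0.0000 -1.0000 0.0000]
Step 1: x=[2.7500 5.5000 9.5000] v=[-1.0000 2.0000 -2.0000]
Step 2: x=[2.4375 6.3125 8.7500] v=[-1.2500 3.2500 -3.0000]
Step 3: x=[2.3438 6.7656 8.1406] v=[-0.3750 1.8125 -2.4375]
Step 4: x=[2.6055 6.4570 7.9375] v=[1.0468 -1.2343 -0.8125]
Step 5: x=[3.0801 5.5557 8.1143] v=[1.8983 -3.6053 0.7070]
Max displacement = 1.0625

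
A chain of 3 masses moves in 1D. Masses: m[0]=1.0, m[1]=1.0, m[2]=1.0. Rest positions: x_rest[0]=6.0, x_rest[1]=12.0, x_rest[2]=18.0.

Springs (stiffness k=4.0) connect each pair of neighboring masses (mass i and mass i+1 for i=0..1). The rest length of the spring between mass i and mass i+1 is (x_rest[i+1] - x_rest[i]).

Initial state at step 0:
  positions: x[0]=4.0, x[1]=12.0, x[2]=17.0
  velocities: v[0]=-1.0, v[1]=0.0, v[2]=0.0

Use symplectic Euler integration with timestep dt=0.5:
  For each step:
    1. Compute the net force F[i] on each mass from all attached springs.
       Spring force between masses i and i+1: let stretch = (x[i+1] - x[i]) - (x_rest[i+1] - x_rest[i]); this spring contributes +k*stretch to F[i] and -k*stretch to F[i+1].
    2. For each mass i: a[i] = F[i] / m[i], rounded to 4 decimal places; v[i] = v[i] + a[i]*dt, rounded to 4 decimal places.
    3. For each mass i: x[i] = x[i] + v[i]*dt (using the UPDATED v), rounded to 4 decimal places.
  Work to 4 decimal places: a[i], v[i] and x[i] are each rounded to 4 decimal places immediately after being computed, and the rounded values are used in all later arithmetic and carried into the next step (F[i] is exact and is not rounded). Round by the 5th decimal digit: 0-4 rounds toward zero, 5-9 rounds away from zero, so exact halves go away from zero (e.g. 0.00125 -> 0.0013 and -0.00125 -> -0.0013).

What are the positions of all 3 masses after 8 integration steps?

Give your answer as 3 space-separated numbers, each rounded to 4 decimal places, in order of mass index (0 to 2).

Step 0: x=[4.0000 12.0000 17.0000] v=[-1.0000 0.0000 0.0000]
Step 1: x=[5.5000 9.0000 18.0000] v=[3.0000 -6.0000 2.0000]
Step 2: x=[4.5000 11.5000 16.0000] v=[-2.0000 5.0000 -4.0000]
Step 3: x=[4.5000 11.5000 15.5000] v=[0.0000 0.0000 -1.0000]
Step 4: x=[5.5000 8.5000 17.0000] v=[2.0000 -6.0000 3.0000]
Step 5: x=[3.5000 11.0000 16.0000] v=[-4.0000 5.0000 -2.0000]
Step 6: x=[3.0000 11.0000 16.0000] v=[-1.0000 0.0000 0.0000]
Step 7: x=[4.5000 8.0000 17.0000] v=[3.0000 -6.0000 2.0000]
Step 8: x=[3.5000 10.5000 15.0000] v=[-2.0000 5.0000 -4.0000]

Answer: 3.5000 10.5000 15.0000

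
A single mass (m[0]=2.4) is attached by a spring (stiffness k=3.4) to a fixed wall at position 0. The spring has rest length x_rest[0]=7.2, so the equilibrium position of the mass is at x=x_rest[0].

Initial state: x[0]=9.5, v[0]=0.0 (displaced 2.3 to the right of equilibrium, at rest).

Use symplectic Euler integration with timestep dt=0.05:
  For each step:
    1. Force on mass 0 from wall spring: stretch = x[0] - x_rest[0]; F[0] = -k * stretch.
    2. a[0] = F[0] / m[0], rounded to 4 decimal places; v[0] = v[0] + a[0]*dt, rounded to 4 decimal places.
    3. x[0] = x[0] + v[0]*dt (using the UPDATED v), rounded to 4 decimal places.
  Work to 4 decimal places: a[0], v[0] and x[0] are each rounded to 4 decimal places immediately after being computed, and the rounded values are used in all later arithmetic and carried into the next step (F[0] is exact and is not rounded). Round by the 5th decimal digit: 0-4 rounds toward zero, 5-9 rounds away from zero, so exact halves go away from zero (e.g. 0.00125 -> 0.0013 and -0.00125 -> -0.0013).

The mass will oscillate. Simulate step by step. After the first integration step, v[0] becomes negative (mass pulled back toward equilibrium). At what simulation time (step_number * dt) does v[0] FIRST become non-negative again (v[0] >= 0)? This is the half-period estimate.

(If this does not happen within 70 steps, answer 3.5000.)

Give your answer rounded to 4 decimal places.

Answer: 2.6500

Derivation:
Step 0: x=[9.5000] v=[0.0000]
Step 1: x=[9.4919] v=[-0.1629]
Step 2: x=[9.4756] v=[-0.3252]
Step 3: x=[9.4513] v=[-0.4864]
Step 4: x=[9.4190] v=[-0.6459]
Step 5: x=[9.3788] v=[-0.8031]
Step 6: x=[9.3309] v=[-0.9574]
Step 7: x=[9.2755] v=[-1.1083]
Step 8: x=[9.2127] v=[-1.2553]
Step 9: x=[9.1428] v=[-1.3979]
Step 10: x=[9.0660] v=[-1.5355]
Step 11: x=[8.9826] v=[-1.6677]
Step 12: x=[8.8929] v=[-1.7940]
Step 13: x=[8.7972] v=[-1.9139]
Step 14: x=[8.6959] v=[-2.0270]
Step 15: x=[8.5893] v=[-2.1330]
Step 16: x=[8.4777] v=[-2.2314]
Step 17: x=[8.3616] v=[-2.3219]
Step 18: x=[8.2414] v=[-2.4042]
Step 19: x=[8.1175] v=[-2.4780]
Step 20: x=[7.9904] v=[-2.5430]
Step 21: x=[7.8605] v=[-2.5990]
Step 22: x=[7.7282] v=[-2.6458]
Step 23: x=[7.5940] v=[-2.6832]
Step 24: x=[7.4584] v=[-2.7111]
Step 25: x=[7.3219] v=[-2.7294]
Step 26: x=[7.1850] v=[-2.7380]
Step 27: x=[7.0482] v=[-2.7369]
Step 28: x=[6.9119] v=[-2.7261]
Step 29: x=[6.7766] v=[-2.7057]
Step 30: x=[6.6428] v=[-2.6757]
Step 31: x=[6.5110] v=[-2.6362]
Step 32: x=[6.3816] v=[-2.5874]
Step 33: x=[6.2551] v=[-2.5294]
Step 34: x=[6.1320] v=[-2.4625]
Step 35: x=[6.0127] v=[-2.3869]
Step 36: x=[5.8976] v=[-2.3028]
Step 37: x=[5.7871] v=[-2.2105]
Step 38: x=[5.6816] v=[-2.1104]
Step 39: x=[5.5815] v=[-2.0028]
Step 40: x=[5.4871] v=[-1.8882]
Step 41: x=[5.3988] v=[-1.7669]
Step 42: x=[5.3168] v=[-1.6393]
Step 43: x=[5.2415] v=[-1.5059]
Step 44: x=[5.1731] v=[-1.3672]
Step 45: x=[5.1119] v=[-1.2236]
Step 46: x=[5.0581] v=[-1.0757]
Step 47: x=[5.0119] v=[-0.9240]
Step 48: x=[4.9735] v=[-0.7690]
Step 49: x=[4.9429] v=[-0.6113]
Step 50: x=[4.9203] v=[-0.4514]
Step 51: x=[4.9058] v=[-0.2899]
Step 52: x=[4.8994] v=[-0.1274]
Step 53: x=[4.9012] v=[0.0356]
First v>=0 after going negative at step 53, time=2.6500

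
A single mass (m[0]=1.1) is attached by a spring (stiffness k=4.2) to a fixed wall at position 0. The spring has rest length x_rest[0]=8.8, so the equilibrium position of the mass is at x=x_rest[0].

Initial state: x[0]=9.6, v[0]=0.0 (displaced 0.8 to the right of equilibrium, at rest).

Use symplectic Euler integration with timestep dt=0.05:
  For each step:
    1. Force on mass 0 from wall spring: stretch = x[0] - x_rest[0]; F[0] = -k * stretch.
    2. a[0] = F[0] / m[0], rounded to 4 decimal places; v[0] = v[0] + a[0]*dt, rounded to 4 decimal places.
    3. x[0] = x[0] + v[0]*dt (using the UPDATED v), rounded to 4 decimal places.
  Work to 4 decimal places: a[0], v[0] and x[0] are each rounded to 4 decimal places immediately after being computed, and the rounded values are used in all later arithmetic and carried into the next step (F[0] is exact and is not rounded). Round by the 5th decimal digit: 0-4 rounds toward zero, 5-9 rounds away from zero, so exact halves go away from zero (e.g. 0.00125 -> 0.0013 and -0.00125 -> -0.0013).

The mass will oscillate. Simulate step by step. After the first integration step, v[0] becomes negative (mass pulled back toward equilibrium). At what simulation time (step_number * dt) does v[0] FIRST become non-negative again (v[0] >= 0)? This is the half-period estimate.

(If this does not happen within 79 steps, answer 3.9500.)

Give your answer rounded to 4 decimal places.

Step 0: x=[9.6000] v=[0.0000]
Step 1: x=[9.5924] v=[-0.1527]
Step 2: x=[9.5772] v=[-0.3040]
Step 3: x=[9.5546] v=[-0.4524]
Step 4: x=[9.5248] v=[-0.5965]
Step 5: x=[9.4881] v=[-0.7349]
Step 6: x=[9.4448] v=[-0.8663]
Step 7: x=[9.3953] v=[-0.9894]
Step 8: x=[9.3401] v=[-1.1031]
Step 9: x=[9.2798] v=[-1.2062]
Step 10: x=[9.2149] v=[-1.2978]
Step 11: x=[9.1461] v=[-1.3770]
Step 12: x=[9.0739] v=[-1.4431]
Step 13: x=[8.9991] v=[-1.4954]
Step 14: x=[8.9224] v=[-1.5334]
Step 15: x=[8.8446] v=[-1.5568]
Step 16: x=[8.7663] v=[-1.5653]
Step 17: x=[8.6884] v=[-1.5589]
Step 18: x=[8.6115] v=[-1.5376]
Step 19: x=[8.5364] v=[-1.5016]
Step 20: x=[8.4638] v=[-1.4513]
Step 21: x=[8.3944] v=[-1.3871]
Step 22: x=[8.3289] v=[-1.3097]
Step 23: x=[8.2679] v=[-1.2198]
Step 24: x=[8.2120] v=[-1.1182]
Step 25: x=[8.1617] v=[-1.0059]
Step 26: x=[8.1175] v=[-0.8840]
Step 27: x=[8.0798] v=[-0.7537]
Step 28: x=[8.0490] v=[-0.6162]
Step 29: x=[8.0254] v=[-0.4728]
Step 30: x=[8.0092] v=[-0.3249]
Step 31: x=[8.0005] v=[-0.1739]
Step 32: x=[7.9994] v=[-0.0213]
Step 33: x=[8.0060] v=[0.1315]
First v>=0 after going negative at step 33, time=1.6500

Answer: 1.6500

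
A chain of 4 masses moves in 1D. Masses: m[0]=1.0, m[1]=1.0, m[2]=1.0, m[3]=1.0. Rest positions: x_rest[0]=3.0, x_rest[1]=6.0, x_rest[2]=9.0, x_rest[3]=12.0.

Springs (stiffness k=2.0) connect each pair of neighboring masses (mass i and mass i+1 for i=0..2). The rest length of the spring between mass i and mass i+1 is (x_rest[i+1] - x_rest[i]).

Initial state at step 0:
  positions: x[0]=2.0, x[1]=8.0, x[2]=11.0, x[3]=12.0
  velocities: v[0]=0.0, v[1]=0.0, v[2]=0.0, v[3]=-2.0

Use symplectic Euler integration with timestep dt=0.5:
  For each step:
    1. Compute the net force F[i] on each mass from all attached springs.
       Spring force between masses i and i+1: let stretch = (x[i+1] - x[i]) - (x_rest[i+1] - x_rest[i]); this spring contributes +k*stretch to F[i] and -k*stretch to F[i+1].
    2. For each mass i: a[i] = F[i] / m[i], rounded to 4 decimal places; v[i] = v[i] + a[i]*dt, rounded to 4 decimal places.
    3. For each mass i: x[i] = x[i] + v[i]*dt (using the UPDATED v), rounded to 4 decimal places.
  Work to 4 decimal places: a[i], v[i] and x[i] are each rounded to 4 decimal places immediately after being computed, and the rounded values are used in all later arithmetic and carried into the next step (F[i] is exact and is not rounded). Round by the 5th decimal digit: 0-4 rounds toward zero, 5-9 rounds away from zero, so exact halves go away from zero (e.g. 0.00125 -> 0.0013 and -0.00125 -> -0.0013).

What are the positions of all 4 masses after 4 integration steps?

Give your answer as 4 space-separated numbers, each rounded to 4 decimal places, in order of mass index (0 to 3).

Answer: 3.8750 6.2500 7.7500 11.1250

Derivation:
Step 0: x=[2.0000 8.0000 11.0000 12.0000] v=[0.0000 0.0000 0.0000 -2.0000]
Step 1: x=[3.5000 6.5000 10.0000 12.0000] v=[3.0000 -3.0000 -2.0000 0.0000]
Step 2: x=[5.0000 5.2500 8.2500 12.5000] v=[3.0000 -2.5000 -3.5000 1.0000]
Step 3: x=[5.1250 5.3750 7.1250 12.3750] v=[0.2500 0.2500 -2.2500 -0.2500]
Step 4: x=[3.8750 6.2500 7.7500 11.1250] v=[-2.5000 1.7500 1.2500 -2.5000]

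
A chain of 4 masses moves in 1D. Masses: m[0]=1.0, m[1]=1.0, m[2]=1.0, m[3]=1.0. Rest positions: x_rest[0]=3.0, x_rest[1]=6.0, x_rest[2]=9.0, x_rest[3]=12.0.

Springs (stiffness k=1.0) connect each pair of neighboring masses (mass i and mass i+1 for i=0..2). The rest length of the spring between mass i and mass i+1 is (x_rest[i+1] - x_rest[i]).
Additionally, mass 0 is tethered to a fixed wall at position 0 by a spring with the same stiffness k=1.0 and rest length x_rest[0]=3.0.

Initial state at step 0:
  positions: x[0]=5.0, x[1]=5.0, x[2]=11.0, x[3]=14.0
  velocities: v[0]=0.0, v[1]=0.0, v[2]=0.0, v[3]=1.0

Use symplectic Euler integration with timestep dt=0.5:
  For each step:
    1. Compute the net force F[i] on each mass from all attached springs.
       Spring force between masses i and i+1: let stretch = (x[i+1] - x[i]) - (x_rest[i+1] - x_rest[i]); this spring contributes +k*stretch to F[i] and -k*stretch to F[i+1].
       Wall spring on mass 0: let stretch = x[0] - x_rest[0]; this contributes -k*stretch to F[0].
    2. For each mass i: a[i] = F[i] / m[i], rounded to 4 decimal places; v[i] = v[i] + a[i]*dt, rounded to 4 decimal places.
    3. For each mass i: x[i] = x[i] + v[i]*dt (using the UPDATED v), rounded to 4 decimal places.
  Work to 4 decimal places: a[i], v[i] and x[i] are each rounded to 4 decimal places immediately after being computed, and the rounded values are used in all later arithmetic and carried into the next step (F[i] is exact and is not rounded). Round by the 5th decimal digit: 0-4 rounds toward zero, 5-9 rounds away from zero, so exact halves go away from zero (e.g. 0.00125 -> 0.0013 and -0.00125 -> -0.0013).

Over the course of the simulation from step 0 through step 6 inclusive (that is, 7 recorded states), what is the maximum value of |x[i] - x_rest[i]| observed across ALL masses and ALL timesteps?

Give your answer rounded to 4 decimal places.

Step 0: x=[5.0000 5.0000 11.0000 14.0000] v=[0.0000 0.0000 0.0000 1.0000]
Step 1: x=[3.7500 6.5000 10.2500 14.5000] v=[-2.5000 3.0000 -1.5000 1.0000]
Step 2: x=[2.2500 8.2500 9.6250 14.6875] v=[-3.0000 3.5000 -1.2500 0.3750]
Step 3: x=[1.6875 8.8438 9.9219 14.3594] v=[-1.1250 1.1875 0.5938 -0.6563]
Step 4: x=[2.4922 7.9180 11.0587 13.6719] v=[1.6094 -1.8516 2.2735 -1.3751]
Step 5: x=[4.0303 6.4209 12.0636 13.0811] v=[3.0762 -2.9942 2.0098 -1.1817]
Step 6: x=[5.1585 5.7368 11.9122 12.9859] v=[2.2564 -1.3682 -0.3028 -0.1905]
Max displacement = 3.0636

Answer: 3.0636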